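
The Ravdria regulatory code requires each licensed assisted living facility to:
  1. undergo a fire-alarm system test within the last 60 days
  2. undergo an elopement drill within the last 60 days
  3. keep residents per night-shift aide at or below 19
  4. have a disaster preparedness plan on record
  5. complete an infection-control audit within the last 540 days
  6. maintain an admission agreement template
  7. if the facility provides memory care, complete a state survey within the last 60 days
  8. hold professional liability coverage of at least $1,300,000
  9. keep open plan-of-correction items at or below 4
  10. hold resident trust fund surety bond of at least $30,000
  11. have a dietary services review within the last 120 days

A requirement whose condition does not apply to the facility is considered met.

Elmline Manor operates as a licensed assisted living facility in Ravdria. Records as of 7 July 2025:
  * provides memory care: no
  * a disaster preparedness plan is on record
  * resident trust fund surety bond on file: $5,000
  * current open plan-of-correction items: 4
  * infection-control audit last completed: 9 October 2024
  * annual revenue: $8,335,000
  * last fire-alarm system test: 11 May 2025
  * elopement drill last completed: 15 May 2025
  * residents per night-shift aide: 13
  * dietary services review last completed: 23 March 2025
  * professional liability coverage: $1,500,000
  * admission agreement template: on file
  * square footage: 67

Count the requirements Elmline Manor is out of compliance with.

1

1. fire-alarm system test 57 days ago vs limit 60 → met
2. elopement drill 53 days ago vs limit 60 → met
3. residents per night-shift aide 13 ≤ 19 → met
4. disaster preparedness plan present → met
5. infection-control audit 271 days ago vs limit 540 → met
6. admission agreement template present → met
7. condition 'provides memory care' does not hold → requirement n/a → met
8. professional liability coverage $1,500,000 ≥ $1,300,000 → met
9. open plan-of-correction items 4 ≤ 4 → met
10. resident trust fund surety bond $5,000 < $30,000 → not met
11. dietary services review 106 days ago vs limit 120 → met
Not met: 1 of 11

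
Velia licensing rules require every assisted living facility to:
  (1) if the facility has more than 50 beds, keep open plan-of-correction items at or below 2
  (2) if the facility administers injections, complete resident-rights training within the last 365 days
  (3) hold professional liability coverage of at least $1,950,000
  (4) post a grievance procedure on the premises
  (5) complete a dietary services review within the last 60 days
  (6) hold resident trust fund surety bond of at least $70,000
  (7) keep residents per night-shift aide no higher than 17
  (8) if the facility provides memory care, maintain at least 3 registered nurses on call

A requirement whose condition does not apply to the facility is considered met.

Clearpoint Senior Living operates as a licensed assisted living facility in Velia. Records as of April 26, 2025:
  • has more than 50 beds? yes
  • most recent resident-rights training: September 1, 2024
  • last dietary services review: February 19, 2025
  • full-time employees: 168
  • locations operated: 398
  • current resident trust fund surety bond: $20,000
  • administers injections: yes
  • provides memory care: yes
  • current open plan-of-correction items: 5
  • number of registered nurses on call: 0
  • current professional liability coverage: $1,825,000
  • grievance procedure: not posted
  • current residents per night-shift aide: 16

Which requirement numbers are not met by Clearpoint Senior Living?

1, 3, 4, 5, 6, 8

1. condition 'has more than 50 beds' holds; open plan-of-correction items 5 > 2 → not met
2. condition 'administers injections' holds; resident-rights training 237 days ago vs limit 365 → met
3. professional liability coverage $1,825,000 < $1,950,000 → not met
4. grievance procedure absent → not met
5. dietary services review 66 days ago vs limit 60 → not met
6. resident trust fund surety bond $20,000 < $70,000 → not met
7. residents per night-shift aide 16 ≤ 17 → met
8. condition 'provides memory care' holds; registered nurses on call 0 < 3 → not met
Not met: 1, 3, 4, 5, 6, 8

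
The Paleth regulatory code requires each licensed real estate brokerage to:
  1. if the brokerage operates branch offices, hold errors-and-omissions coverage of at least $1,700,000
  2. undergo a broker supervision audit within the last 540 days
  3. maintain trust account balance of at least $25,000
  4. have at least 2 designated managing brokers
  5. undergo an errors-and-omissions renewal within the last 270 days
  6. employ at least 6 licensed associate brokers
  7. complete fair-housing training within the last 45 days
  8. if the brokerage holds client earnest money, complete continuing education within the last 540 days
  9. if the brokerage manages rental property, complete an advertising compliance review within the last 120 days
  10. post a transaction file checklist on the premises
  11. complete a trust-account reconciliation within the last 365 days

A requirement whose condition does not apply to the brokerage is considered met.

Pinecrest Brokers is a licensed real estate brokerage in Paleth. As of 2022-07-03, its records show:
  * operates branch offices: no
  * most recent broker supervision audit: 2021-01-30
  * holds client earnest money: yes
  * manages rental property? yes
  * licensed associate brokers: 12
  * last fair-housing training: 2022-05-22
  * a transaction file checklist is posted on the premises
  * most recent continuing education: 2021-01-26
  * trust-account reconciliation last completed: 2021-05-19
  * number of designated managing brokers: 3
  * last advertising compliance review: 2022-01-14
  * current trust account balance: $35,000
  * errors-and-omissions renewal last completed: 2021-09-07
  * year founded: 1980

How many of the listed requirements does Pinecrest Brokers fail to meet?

1. condition 'operates branch offices' does not hold → requirement n/a → met
2. broker supervision audit 519 days ago vs limit 540 → met
3. trust account balance $35,000 ≥ $25,000 → met
4. designated managing brokers 3 ≥ 2 → met
5. errors-and-omissions renewal 299 days ago vs limit 270 → not met
6. licensed associate brokers 12 ≥ 6 → met
7. fair-housing training 42 days ago vs limit 45 → met
8. condition 'holds client earnest money' holds; continuing education 523 days ago vs limit 540 → met
9. condition 'manages rental property' holds; advertising compliance review 170 days ago vs limit 120 → not met
10. transaction file checklist present → met
11. trust-account reconciliation 410 days ago vs limit 365 → not met
Not met: 3 of 11

3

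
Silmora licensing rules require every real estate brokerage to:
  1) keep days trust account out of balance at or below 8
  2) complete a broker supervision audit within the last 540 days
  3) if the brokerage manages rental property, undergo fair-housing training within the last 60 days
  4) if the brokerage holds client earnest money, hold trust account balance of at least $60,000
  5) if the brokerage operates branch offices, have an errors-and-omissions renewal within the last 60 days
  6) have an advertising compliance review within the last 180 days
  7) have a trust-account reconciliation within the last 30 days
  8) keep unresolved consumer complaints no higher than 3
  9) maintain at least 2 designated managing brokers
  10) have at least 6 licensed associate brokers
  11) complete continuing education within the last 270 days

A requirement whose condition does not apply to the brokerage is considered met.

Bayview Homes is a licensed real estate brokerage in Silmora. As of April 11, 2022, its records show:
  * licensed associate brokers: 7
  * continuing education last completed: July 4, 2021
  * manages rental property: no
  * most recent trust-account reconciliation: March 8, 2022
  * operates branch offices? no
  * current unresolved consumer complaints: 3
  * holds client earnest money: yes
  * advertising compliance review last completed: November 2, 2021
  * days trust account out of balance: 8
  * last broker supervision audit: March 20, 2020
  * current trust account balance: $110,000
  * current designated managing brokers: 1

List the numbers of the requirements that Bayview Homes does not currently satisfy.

1. days trust account out of balance 8 ≤ 8 → met
2. broker supervision audit 752 days ago vs limit 540 → not met
3. condition 'manages rental property' does not hold → requirement n/a → met
4. condition 'holds client earnest money' holds; trust account balance $110,000 ≥ $60,000 → met
5. condition 'operates branch offices' does not hold → requirement n/a → met
6. advertising compliance review 160 days ago vs limit 180 → met
7. trust-account reconciliation 34 days ago vs limit 30 → not met
8. unresolved consumer complaints 3 ≤ 3 → met
9. designated managing brokers 1 < 2 → not met
10. licensed associate brokers 7 ≥ 6 → met
11. continuing education 281 days ago vs limit 270 → not met
Not met: 2, 7, 9, 11

2, 7, 9, 11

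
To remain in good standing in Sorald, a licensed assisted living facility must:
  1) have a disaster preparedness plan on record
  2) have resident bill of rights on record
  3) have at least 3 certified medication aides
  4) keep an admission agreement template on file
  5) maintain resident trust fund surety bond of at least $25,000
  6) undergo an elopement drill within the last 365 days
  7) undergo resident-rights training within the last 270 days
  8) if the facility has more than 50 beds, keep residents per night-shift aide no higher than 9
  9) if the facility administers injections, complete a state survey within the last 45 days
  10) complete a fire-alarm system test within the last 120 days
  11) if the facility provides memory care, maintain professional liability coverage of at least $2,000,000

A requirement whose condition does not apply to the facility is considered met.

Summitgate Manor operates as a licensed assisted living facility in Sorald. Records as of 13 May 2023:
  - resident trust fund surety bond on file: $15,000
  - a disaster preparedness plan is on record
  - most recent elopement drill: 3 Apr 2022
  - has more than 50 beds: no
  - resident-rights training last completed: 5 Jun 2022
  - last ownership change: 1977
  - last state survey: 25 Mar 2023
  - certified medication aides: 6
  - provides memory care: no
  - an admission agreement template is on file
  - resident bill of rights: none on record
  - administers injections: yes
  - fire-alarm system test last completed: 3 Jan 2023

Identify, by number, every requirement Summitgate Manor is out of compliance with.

1. disaster preparedness plan present → met
2. resident bill of rights absent → not met
3. certified medication aides 6 ≥ 3 → met
4. admission agreement template present → met
5. resident trust fund surety bond $15,000 < $25,000 → not met
6. elopement drill 405 days ago vs limit 365 → not met
7. resident-rights training 342 days ago vs limit 270 → not met
8. condition 'has more than 50 beds' does not hold → requirement n/a → met
9. condition 'administers injections' holds; state survey 49 days ago vs limit 45 → not met
10. fire-alarm system test 130 days ago vs limit 120 → not met
11. condition 'provides memory care' does not hold → requirement n/a → met
Not met: 2, 5, 6, 7, 9, 10

2, 5, 6, 7, 9, 10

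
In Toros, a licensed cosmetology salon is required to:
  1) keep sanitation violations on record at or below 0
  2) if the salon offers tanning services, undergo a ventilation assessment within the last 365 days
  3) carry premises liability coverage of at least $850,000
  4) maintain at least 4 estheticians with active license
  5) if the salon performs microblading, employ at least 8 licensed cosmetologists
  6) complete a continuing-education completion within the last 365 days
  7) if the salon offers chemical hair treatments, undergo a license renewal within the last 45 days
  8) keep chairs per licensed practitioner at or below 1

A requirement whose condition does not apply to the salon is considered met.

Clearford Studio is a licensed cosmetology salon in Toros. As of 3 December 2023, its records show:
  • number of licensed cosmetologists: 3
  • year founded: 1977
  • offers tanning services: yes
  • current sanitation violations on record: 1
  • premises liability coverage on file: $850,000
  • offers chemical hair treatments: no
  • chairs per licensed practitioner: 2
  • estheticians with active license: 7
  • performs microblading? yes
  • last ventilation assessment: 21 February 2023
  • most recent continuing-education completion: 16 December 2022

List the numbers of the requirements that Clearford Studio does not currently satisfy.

1. sanitation violations on record 1 > 0 → not met
2. condition 'offers tanning services' holds; ventilation assessment 285 days ago vs limit 365 → met
3. premises liability coverage $850,000 ≥ $850,000 → met
4. estheticians with active license 7 ≥ 4 → met
5. condition 'performs microblading' holds; licensed cosmetologists 3 < 8 → not met
6. continuing-education completion 352 days ago vs limit 365 → met
7. condition 'offers chemical hair treatments' does not hold → requirement n/a → met
8. chairs per licensed practitioner 2 > 1 → not met
Not met: 1, 5, 8

1, 5, 8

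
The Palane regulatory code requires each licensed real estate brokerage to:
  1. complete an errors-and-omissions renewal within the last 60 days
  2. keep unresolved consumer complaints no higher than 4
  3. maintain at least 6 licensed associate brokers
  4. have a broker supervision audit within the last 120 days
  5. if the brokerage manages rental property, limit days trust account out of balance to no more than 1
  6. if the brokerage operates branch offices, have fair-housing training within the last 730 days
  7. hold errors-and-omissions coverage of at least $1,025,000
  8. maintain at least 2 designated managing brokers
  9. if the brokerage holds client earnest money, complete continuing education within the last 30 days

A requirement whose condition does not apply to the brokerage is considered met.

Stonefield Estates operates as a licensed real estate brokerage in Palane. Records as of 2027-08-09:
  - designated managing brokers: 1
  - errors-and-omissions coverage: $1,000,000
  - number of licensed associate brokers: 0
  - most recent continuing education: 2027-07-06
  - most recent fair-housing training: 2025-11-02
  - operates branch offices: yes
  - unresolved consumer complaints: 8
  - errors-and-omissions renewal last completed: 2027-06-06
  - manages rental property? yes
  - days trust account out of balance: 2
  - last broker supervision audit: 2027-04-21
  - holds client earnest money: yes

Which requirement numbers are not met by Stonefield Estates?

1, 2, 3, 5, 7, 8, 9

1. errors-and-omissions renewal 64 days ago vs limit 60 → not met
2. unresolved consumer complaints 8 > 4 → not met
3. licensed associate brokers 0 < 6 → not met
4. broker supervision audit 110 days ago vs limit 120 → met
5. condition 'manages rental property' holds; days trust account out of balance 2 > 1 → not met
6. condition 'operates branch offices' holds; fair-housing training 645 days ago vs limit 730 → met
7. errors-and-omissions coverage $1,000,000 < $1,025,000 → not met
8. designated managing brokers 1 < 2 → not met
9. condition 'holds client earnest money' holds; continuing education 34 days ago vs limit 30 → not met
Not met: 1, 2, 3, 5, 7, 8, 9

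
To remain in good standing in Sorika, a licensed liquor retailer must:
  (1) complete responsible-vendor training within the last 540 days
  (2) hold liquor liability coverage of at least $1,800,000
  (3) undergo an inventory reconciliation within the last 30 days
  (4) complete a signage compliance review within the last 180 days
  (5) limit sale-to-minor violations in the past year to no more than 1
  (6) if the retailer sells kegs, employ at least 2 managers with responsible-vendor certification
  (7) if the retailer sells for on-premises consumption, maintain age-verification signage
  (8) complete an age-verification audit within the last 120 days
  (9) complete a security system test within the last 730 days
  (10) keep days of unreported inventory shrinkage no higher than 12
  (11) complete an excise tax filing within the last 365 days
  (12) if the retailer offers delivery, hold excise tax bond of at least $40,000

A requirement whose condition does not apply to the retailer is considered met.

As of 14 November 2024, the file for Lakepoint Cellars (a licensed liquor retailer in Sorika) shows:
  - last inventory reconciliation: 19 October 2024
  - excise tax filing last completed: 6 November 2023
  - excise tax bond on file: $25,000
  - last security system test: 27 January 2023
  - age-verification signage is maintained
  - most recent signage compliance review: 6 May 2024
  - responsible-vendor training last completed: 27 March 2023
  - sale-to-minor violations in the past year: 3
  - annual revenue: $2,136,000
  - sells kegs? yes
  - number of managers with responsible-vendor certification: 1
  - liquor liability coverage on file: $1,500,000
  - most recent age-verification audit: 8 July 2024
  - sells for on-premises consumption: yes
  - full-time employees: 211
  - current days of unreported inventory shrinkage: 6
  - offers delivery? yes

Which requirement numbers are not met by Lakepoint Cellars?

1, 2, 4, 5, 6, 8, 11, 12

1. responsible-vendor training 598 days ago vs limit 540 → not met
2. liquor liability coverage $1,500,000 < $1,800,000 → not met
3. inventory reconciliation 26 days ago vs limit 30 → met
4. signage compliance review 192 days ago vs limit 180 → not met
5. sale-to-minor violations in the past year 3 > 1 → not met
6. condition 'sells kegs' holds; managers with responsible-vendor certification 1 < 2 → not met
7. condition 'sells for on-premises consumption' holds; age-verification signage present → met
8. age-verification audit 129 days ago vs limit 120 → not met
9. security system test 657 days ago vs limit 730 → met
10. days of unreported inventory shrinkage 6 ≤ 12 → met
11. excise tax filing 374 days ago vs limit 365 → not met
12. condition 'offers delivery' holds; excise tax bond $25,000 < $40,000 → not met
Not met: 1, 2, 4, 5, 6, 8, 11, 12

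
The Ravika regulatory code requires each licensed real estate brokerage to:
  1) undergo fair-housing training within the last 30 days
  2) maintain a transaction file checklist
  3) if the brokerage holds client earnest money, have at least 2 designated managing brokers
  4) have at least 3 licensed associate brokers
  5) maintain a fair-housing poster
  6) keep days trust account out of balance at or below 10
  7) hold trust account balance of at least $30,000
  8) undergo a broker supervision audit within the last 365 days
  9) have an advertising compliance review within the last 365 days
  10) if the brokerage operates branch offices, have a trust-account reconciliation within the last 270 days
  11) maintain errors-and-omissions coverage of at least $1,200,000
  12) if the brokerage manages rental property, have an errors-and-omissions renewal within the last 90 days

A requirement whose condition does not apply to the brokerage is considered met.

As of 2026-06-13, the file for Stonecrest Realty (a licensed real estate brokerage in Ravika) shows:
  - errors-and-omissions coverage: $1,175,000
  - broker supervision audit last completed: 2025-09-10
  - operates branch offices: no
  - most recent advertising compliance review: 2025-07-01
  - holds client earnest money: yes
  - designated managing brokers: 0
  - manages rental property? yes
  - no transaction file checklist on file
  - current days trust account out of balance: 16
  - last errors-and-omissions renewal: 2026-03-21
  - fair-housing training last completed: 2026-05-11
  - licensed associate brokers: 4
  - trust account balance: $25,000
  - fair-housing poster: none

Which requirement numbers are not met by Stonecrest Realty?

1. fair-housing training 33 days ago vs limit 30 → not met
2. transaction file checklist absent → not met
3. condition 'holds client earnest money' holds; designated managing brokers 0 < 2 → not met
4. licensed associate brokers 4 ≥ 3 → met
5. fair-housing poster absent → not met
6. days trust account out of balance 16 > 10 → not met
7. trust account balance $25,000 < $30,000 → not met
8. broker supervision audit 276 days ago vs limit 365 → met
9. advertising compliance review 347 days ago vs limit 365 → met
10. condition 'operates branch offices' does not hold → requirement n/a → met
11. errors-and-omissions coverage $1,175,000 < $1,200,000 → not met
12. condition 'manages rental property' holds; errors-and-omissions renewal 84 days ago vs limit 90 → met
Not met: 1, 2, 3, 5, 6, 7, 11

1, 2, 3, 5, 6, 7, 11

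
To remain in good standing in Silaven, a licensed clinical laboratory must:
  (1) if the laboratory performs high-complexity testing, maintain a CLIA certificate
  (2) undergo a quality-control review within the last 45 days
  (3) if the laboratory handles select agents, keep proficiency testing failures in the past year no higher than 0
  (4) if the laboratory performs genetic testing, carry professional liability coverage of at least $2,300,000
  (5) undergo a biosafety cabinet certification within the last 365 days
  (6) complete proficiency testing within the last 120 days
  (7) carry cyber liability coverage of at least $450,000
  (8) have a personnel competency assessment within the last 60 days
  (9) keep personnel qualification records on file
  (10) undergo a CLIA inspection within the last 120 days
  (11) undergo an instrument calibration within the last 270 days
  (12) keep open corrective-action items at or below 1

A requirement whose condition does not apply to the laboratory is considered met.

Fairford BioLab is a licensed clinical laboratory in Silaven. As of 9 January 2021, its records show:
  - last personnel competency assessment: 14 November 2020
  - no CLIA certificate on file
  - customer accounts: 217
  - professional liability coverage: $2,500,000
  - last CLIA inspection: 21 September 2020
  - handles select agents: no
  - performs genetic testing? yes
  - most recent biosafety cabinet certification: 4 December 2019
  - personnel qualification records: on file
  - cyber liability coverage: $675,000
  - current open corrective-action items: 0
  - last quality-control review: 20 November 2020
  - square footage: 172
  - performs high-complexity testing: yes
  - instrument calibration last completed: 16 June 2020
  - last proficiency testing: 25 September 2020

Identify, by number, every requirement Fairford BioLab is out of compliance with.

1, 2, 5

1. condition 'performs high-complexity testing' holds; CLIA certificate absent → not met
2. quality-control review 50 days ago vs limit 45 → not met
3. condition 'handles select agents' does not hold → requirement n/a → met
4. condition 'performs genetic testing' holds; professional liability coverage $2,500,000 ≥ $2,300,000 → met
5. biosafety cabinet certification 402 days ago vs limit 365 → not met
6. proficiency testing 106 days ago vs limit 120 → met
7. cyber liability coverage $675,000 ≥ $450,000 → met
8. personnel competency assessment 56 days ago vs limit 60 → met
9. personnel qualification records present → met
10. CLIA inspection 110 days ago vs limit 120 → met
11. instrument calibration 207 days ago vs limit 270 → met
12. open corrective-action items 0 ≤ 1 → met
Not met: 1, 2, 5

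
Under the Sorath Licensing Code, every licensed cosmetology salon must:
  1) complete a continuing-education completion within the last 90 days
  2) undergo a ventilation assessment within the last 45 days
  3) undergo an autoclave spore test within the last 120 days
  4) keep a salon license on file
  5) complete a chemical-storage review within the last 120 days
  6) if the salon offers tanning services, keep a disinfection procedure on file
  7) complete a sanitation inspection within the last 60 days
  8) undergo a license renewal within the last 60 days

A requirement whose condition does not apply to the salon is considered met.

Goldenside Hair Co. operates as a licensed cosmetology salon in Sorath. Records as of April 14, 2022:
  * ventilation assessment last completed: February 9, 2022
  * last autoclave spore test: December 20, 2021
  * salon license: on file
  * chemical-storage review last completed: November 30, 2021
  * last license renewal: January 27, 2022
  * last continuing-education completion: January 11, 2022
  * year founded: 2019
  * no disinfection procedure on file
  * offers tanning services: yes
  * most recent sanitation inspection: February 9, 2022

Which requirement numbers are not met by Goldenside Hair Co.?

1, 2, 5, 6, 7, 8

1. continuing-education completion 93 days ago vs limit 90 → not met
2. ventilation assessment 64 days ago vs limit 45 → not met
3. autoclave spore test 115 days ago vs limit 120 → met
4. salon license present → met
5. chemical-storage review 135 days ago vs limit 120 → not met
6. condition 'offers tanning services' holds; disinfection procedure absent → not met
7. sanitation inspection 64 days ago vs limit 60 → not met
8. license renewal 77 days ago vs limit 60 → not met
Not met: 1, 2, 5, 6, 7, 8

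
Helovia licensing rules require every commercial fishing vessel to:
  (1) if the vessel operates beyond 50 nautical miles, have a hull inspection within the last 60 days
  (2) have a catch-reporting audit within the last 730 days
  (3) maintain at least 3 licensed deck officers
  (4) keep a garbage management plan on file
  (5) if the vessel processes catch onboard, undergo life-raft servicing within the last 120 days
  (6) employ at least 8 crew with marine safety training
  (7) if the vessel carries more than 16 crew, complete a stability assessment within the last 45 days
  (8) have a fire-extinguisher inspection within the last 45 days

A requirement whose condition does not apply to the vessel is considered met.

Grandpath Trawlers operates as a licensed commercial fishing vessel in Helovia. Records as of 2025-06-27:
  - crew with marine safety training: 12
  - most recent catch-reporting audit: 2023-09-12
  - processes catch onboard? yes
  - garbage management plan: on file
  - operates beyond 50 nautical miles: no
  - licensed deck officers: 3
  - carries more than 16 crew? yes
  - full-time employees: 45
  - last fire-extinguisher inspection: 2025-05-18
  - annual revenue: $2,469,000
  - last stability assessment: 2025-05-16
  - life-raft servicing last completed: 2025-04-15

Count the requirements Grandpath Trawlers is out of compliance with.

0

1. condition 'operates beyond 50 nautical miles' does not hold → requirement n/a → met
2. catch-reporting audit 654 days ago vs limit 730 → met
3. licensed deck officers 3 ≥ 3 → met
4. garbage management plan present → met
5. condition 'processes catch onboard' holds; life-raft servicing 73 days ago vs limit 120 → met
6. crew with marine safety training 12 ≥ 8 → met
7. condition 'carries more than 16 crew' holds; stability assessment 42 days ago vs limit 45 → met
8. fire-extinguisher inspection 40 days ago vs limit 45 → met
Not met: 0 of 8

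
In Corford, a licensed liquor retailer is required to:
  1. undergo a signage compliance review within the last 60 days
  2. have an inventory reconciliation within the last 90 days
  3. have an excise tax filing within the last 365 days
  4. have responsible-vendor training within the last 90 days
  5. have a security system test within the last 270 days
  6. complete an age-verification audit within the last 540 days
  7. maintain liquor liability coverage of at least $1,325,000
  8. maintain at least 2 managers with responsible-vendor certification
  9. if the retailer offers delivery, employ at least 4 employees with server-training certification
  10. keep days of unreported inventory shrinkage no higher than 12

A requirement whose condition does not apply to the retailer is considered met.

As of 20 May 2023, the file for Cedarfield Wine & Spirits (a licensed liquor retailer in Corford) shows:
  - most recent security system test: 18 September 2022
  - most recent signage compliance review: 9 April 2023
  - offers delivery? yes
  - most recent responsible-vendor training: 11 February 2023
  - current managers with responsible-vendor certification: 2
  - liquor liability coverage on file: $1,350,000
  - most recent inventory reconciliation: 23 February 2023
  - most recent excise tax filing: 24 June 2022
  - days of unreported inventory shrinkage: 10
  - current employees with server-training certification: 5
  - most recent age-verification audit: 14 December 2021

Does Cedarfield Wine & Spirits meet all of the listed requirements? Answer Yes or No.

1. signage compliance review 41 days ago vs limit 60 → met
2. inventory reconciliation 86 days ago vs limit 90 → met
3. excise tax filing 330 days ago vs limit 365 → met
4. responsible-vendor training 98 days ago vs limit 90 → not met
5. security system test 244 days ago vs limit 270 → met
6. age-verification audit 522 days ago vs limit 540 → met
7. liquor liability coverage $1,350,000 ≥ $1,325,000 → met
8. managers with responsible-vendor certification 2 ≥ 2 → met
9. condition 'offers delivery' holds; employees with server-training certification 5 ≥ 4 → met
10. days of unreported inventory shrinkage 10 ≤ 12 → met
Not met: 4

No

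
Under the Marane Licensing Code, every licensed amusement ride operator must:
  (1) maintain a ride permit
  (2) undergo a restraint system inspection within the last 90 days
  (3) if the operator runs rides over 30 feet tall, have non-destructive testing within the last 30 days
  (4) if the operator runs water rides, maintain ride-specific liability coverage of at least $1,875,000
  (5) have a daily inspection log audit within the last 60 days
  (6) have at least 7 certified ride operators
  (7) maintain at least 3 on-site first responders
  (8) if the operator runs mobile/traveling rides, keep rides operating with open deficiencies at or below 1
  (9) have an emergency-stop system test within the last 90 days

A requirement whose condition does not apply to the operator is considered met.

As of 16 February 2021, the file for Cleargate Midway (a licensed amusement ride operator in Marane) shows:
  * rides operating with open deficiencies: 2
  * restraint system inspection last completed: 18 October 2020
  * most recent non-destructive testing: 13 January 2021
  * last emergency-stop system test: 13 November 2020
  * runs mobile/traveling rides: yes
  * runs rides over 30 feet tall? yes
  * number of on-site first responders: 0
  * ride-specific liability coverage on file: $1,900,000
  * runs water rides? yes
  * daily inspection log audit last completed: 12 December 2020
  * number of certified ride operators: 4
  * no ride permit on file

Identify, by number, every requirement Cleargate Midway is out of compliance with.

1, 2, 3, 5, 6, 7, 8, 9

1. ride permit absent → not met
2. restraint system inspection 121 days ago vs limit 90 → not met
3. condition 'runs rides over 30 feet tall' holds; non-destructive testing 34 days ago vs limit 30 → not met
4. condition 'runs water rides' holds; ride-specific liability coverage $1,900,000 ≥ $1,875,000 → met
5. daily inspection log audit 66 days ago vs limit 60 → not met
6. certified ride operators 4 < 7 → not met
7. on-site first responders 0 < 3 → not met
8. condition 'runs mobile/traveling rides' holds; rides operating with open deficiencies 2 > 1 → not met
9. emergency-stop system test 95 days ago vs limit 90 → not met
Not met: 1, 2, 3, 5, 6, 7, 8, 9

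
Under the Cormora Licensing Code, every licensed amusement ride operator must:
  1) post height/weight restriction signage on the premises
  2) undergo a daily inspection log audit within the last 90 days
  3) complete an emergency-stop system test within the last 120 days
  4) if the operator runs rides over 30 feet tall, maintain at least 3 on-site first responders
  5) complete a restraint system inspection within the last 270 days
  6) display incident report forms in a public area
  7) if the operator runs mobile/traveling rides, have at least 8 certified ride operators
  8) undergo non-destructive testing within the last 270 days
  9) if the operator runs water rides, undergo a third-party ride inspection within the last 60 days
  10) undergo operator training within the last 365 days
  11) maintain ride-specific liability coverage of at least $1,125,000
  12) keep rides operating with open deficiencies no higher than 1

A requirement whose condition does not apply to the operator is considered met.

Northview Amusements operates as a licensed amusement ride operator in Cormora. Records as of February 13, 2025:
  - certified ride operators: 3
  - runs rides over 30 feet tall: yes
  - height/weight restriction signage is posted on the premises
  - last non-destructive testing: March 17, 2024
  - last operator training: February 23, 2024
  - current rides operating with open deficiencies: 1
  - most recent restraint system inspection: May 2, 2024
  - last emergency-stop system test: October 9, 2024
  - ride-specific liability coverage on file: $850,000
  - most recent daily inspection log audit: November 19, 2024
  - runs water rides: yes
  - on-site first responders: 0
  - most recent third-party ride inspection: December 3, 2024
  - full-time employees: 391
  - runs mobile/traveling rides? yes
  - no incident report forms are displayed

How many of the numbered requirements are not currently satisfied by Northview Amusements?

1. height/weight restriction signage present → met
2. daily inspection log audit 86 days ago vs limit 90 → met
3. emergency-stop system test 127 days ago vs limit 120 → not met
4. condition 'runs rides over 30 feet tall' holds; on-site first responders 0 < 3 → not met
5. restraint system inspection 287 days ago vs limit 270 → not met
6. incident report forms absent → not met
7. condition 'runs mobile/traveling rides' holds; certified ride operators 3 < 8 → not met
8. non-destructive testing 333 days ago vs limit 270 → not met
9. condition 'runs water rides' holds; third-party ride inspection 72 days ago vs limit 60 → not met
10. operator training 356 days ago vs limit 365 → met
11. ride-specific liability coverage $850,000 < $1,125,000 → not met
12. rides operating with open deficiencies 1 ≤ 1 → met
Not met: 8 of 12

8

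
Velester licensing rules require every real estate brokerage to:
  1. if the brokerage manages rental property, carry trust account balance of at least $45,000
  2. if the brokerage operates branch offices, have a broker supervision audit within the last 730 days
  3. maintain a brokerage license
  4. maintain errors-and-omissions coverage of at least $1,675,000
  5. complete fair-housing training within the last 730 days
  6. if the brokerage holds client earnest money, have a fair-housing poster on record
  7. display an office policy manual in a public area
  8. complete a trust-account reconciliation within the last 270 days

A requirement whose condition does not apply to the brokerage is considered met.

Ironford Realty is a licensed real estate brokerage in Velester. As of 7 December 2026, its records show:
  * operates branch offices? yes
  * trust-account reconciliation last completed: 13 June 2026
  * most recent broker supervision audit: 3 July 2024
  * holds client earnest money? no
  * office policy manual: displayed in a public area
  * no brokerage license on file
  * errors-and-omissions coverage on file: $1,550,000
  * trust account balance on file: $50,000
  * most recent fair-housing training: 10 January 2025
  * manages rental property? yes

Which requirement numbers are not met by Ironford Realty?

1. condition 'manages rental property' holds; trust account balance $50,000 ≥ $45,000 → met
2. condition 'operates branch offices' holds; broker supervision audit 887 days ago vs limit 730 → not met
3. brokerage license absent → not met
4. errors-and-omissions coverage $1,550,000 < $1,675,000 → not met
5. fair-housing training 696 days ago vs limit 730 → met
6. condition 'holds client earnest money' does not hold → requirement n/a → met
7. office policy manual present → met
8. trust-account reconciliation 177 days ago vs limit 270 → met
Not met: 2, 3, 4

2, 3, 4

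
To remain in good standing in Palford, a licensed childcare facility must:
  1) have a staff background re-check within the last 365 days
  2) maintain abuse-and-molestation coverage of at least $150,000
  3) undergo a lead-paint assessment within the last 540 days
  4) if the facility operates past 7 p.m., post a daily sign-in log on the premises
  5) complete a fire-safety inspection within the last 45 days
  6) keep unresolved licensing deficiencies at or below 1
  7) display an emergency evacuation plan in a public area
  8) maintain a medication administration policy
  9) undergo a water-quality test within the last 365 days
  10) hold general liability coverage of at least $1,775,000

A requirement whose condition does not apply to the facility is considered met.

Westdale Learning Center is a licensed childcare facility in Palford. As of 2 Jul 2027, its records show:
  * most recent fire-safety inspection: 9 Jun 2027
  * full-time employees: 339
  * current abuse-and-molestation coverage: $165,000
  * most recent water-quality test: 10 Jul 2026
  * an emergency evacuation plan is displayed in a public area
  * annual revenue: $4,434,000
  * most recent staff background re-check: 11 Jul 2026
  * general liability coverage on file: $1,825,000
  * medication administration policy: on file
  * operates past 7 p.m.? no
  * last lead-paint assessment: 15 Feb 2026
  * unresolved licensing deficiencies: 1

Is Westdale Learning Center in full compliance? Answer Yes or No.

Yes

1. staff background re-check 356 days ago vs limit 365 → met
2. abuse-and-molestation coverage $165,000 ≥ $150,000 → met
3. lead-paint assessment 502 days ago vs limit 540 → met
4. condition 'operates past 7 p.m.' does not hold → requirement n/a → met
5. fire-safety inspection 23 days ago vs limit 45 → met
6. unresolved licensing deficiencies 1 ≤ 1 → met
7. emergency evacuation plan present → met
8. medication administration policy present → met
9. water-quality test 357 days ago vs limit 365 → met
10. general liability coverage $1,825,000 ≥ $1,775,000 → met
All met.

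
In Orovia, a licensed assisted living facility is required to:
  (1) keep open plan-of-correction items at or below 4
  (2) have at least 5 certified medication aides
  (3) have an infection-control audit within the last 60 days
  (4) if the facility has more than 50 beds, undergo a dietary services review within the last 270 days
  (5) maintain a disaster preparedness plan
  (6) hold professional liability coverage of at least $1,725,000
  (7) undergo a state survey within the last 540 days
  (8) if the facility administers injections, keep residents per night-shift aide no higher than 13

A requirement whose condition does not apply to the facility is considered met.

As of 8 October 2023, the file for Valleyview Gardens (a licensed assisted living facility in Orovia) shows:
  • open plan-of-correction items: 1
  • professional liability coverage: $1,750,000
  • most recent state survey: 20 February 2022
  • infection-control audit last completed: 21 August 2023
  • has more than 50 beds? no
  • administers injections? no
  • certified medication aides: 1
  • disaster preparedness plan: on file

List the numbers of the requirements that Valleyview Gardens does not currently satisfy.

2, 7

1. open plan-of-correction items 1 ≤ 4 → met
2. certified medication aides 1 < 5 → not met
3. infection-control audit 48 days ago vs limit 60 → met
4. condition 'has more than 50 beds' does not hold → requirement n/a → met
5. disaster preparedness plan present → met
6. professional liability coverage $1,750,000 ≥ $1,725,000 → met
7. state survey 595 days ago vs limit 540 → not met
8. condition 'administers injections' does not hold → requirement n/a → met
Not met: 2, 7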